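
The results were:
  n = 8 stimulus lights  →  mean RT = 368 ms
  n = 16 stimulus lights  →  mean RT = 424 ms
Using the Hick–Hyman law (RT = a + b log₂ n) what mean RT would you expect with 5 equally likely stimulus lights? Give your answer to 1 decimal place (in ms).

With log₂ n on the abscissa the relation is linear; from the two conditions:
  b = (424 − 368) / (log₂ 16 − log₂ 8) = 56 / (4 − 3) = 56.000 ms/bit
  a = 368 − 56.000 × 3 = 200.000 ms
Then RT(5) = 200.000 + 56.000 × log₂ 5 = 200.000 + 56.000 × 2.3219 ≈ 330.028 ms.

330.0 ms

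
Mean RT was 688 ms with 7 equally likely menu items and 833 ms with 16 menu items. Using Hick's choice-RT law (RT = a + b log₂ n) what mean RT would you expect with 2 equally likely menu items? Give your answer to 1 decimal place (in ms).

Fit slope and intercept:
  b = (833 − 688) / (log₂ 16 − log₂ 7) = 145 / (4 − 2.8074) = 121.579 ms/bit
  a = 688 − 121.579 × 2.8074 = 346.686 ms
Then RT(2) = 346.686 + 121.579 × log₂ 2 = 346.686 + 121.579 × 1 ≈ 468.264 ms.

468.3 ms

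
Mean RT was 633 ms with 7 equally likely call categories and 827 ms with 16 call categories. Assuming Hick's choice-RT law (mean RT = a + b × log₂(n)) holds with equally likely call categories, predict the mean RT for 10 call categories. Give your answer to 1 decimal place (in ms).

716.7 ms

Solve the two-equation system in a and b:
  b = (827 − 633) / (log₂ 16 − log₂ 7) = 194 / (4 − 2.8074) = 162.664 ms/bit
  a = 633 − 162.664 × 2.8074 = 176.345 ms
Then RT(10) = 176.345 + 162.664 × log₂ 10 = 176.345 + 162.664 × 3.3219 ≈ 716.702 ms.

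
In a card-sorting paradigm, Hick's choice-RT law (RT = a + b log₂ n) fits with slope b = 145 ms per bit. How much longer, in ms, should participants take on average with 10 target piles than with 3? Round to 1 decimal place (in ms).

251.9 ms

ΔRT = (a + b log₂ n₂) − (a + b log₂ n₁) = b·(log₂ n₂ − log₂ n₁).
log₂(10) − log₂(3) = 3.3219 − 1.5850 = 1.7370.
ΔRT = 145 × 1.7370 = 251.860 ms.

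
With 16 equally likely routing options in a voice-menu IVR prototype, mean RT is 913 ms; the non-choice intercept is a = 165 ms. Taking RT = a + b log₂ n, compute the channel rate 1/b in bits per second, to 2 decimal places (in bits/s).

b = (913 − 165)/log₂ 16 = 748/4 = 187.000 ms per bit = 0.18700 s/bit; the reciprocal is 5.348 bits/s.

5.35 bits/s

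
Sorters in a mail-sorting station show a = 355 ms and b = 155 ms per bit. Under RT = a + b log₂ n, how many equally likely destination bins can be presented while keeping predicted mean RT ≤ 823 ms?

8

Set 355 + 155·log₂ n ≤ 823 → log₂ n ≤ (823 − 355)/155 = 3.0194.
So n ≤ 2^3.0194 = 8.108; the largest integer n is 8.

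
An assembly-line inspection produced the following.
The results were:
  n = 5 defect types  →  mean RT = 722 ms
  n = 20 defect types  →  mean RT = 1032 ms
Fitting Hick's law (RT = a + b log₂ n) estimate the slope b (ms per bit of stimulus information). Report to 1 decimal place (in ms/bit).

155.0 ms/bit

Slope: b = (1032 − 722) / (log₂ 20 − log₂ 5) = 310/2.0000 = 155.000 ms/bit.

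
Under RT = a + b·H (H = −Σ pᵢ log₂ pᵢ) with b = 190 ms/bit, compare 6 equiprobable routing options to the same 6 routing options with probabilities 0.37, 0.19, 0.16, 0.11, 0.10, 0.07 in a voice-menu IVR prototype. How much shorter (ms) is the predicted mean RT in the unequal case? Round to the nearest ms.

Equiprobable entropy H₀ = log₂ 6 = 2.5850 bits.
Skewed entropy H = −Σ pᵢ log₂ pᵢ = 2.3600 bits.
ΔRT = b·(H₀ − H) = 190 × 0.2250 = 42.74 ms.

43 ms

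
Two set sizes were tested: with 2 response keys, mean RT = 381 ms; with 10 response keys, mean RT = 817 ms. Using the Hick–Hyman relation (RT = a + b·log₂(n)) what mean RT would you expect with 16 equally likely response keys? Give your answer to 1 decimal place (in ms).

With log₂ n on the abscissa the relation is linear; from the two conditions:
  b = (817 − 381) / (log₂ 10 − log₂ 2) = 436 / (3.3219 − 1) = 187.775 ms/bit
  a = 381 − 187.775 × 1 = 193.225 ms
Then RT(16) = 193.225 + 187.775 × log₂ 16 = 193.225 + 187.775 × 4 ≈ 944.325 ms.

944.3 ms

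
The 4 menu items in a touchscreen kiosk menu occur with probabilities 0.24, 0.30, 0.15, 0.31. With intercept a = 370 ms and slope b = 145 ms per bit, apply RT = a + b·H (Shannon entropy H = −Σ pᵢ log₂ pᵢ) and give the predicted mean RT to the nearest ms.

653 ms

H = 0.24·log₂(1/0.24) + 0.30·log₂(1/0.30) + 0.15·log₂(1/0.15) + 0.31·log₂(1/0.31) = 1.9496 bits.
RT = 370 + 145 × 1.9496 = 652.69 ms.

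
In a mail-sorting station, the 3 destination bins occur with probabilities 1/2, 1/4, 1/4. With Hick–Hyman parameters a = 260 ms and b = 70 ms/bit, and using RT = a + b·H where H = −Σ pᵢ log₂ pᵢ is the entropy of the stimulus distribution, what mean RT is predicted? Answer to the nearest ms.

Each term −pᵢ log₂ pᵢ: 0.5·1 + 0.25·2 + 0.25·2; summed, H = 1.500 bits.
Mean RT = a + bH = 260 + 70·1.500 = 365.00 ms.

365 ms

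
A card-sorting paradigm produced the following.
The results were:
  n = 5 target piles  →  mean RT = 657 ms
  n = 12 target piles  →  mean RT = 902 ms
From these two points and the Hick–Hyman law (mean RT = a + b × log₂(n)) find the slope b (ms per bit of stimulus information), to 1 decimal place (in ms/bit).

194.0 ms/bit

Slope: b = (902 − 657) / (log₂ 12 − log₂ 5) = 245/1.2630 = 193.977 ms/bit.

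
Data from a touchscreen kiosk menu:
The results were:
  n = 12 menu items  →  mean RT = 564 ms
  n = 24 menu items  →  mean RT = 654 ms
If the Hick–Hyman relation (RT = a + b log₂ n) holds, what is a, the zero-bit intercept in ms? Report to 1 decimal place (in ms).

241.4 ms

Slope: b = (654 − 564) / (log₂ 24 − log₂ 12) = 90/1.0000 = 90.000 ms/bit.
a = RT₁ − b·log₂ n₁ = 564 − 90.000 × 3.5850 = 241.353 ms.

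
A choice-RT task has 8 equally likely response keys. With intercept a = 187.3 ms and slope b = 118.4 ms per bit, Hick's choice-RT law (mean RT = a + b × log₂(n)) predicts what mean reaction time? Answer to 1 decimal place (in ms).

542.5 ms

log₂(8) = 3 bits, so RT = 187.3 + 118.4 × 3 ≈ 542.500 ms.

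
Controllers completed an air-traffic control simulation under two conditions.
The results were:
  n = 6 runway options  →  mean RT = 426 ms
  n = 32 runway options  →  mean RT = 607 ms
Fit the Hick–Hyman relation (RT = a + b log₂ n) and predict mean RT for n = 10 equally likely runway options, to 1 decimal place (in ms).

481.2 ms

Fit slope and intercept:
  b = (607 − 426) / (log₂ 32 − log₂ 6) = 181 / (5 − 2.5850) = 74.947 ms/bit
  a = 426 − 74.947 × 2.5850 = 232.265 ms
Then RT(10) = 232.265 + 74.947 × log₂ 10 = 232.265 + 74.947 × 3.3219 ≈ 481.233 ms.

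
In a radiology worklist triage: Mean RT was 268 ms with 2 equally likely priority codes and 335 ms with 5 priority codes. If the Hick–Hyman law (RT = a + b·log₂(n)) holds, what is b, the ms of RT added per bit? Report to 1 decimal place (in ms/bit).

Slope: b = (335 − 268) / (log₂ 5 − log₂ 2) = 67/1.3219 = 50.684 ms/bit.

50.7 ms/bit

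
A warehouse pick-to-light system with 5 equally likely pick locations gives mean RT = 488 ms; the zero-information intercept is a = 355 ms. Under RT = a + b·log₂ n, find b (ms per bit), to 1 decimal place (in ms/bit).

57.3 ms/bit

log₂(5) = 2.3219 bits.
b = (RT − a)/log₂ n = (488 − 355) / 2.3219 = 57.280 ms/bit.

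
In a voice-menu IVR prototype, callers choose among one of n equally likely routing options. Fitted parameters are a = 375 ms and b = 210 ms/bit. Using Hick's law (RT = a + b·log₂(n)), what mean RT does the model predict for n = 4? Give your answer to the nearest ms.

log₂(4) = 2 bits, so RT = 375 + 210 × 2 ≈ 795.000 ms.

795 ms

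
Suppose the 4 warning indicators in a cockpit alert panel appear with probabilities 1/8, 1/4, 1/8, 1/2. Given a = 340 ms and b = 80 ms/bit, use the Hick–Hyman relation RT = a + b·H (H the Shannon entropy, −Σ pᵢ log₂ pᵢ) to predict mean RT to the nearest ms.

Each term −pᵢ log₂ pᵢ: 0.125·3 + 0.25·2 + 0.125·3 + 0.5·1; summed, H = 1.750 bits.
Mean RT = a + bH = 340 + 80·1.750 = 480.00 ms.

480 ms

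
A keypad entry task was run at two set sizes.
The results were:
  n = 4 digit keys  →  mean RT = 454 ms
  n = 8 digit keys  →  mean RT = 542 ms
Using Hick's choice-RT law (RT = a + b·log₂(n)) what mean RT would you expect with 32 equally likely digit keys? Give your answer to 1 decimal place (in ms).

Fit slope and intercept:
  b = (542 − 454) / (log₂ 8 − log₂ 4) = 88 / (3 − 2) = 88.000 ms/bit
  a = 454 − 88.000 × 2 = 278.000 ms
Then RT(32) = 278.000 + 88.000 × log₂ 32 = 278.000 + 88.000 × 5 ≈ 718.000 ms.

718.0 ms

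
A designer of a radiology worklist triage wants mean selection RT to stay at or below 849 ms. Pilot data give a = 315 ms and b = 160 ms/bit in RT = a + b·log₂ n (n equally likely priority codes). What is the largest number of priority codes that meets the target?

10

Information budget: (849 − 315)/160 = 3.3375 bits, so n ≤ 2^3.3375 = 10.109 → at most 10.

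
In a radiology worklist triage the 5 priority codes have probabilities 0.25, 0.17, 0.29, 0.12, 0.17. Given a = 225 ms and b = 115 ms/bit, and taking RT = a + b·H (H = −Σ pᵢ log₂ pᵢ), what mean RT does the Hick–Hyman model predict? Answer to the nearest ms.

H = 0.25·log₂(1/0.25) + 0.17·log₂(1/0.17) + 0.29·log₂(1/0.29) + 0.12·log₂(1/0.12) + 0.17·log₂(1/0.17) = 2.2541 bits.
RT = 225 + 115 × 2.2541 = 484.23 ms.

484 ms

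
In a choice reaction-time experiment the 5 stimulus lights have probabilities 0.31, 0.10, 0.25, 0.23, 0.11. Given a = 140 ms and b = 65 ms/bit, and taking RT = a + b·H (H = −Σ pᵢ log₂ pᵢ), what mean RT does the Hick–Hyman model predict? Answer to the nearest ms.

283 ms

H = 0.31·log₂(1/0.31) + 0.10·log₂(1/0.10) + 0.25·log₂(1/0.25) + 0.23·log₂(1/0.23) + 0.11·log₂(1/0.11) = 2.1939 bits.
RT = 140 + 65 × 2.1939 = 282.61 ms.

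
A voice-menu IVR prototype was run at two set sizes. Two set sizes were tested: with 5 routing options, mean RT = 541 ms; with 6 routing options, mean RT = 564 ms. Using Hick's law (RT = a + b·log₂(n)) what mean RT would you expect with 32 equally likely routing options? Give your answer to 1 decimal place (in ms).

Fit slope and intercept:
  b = (564 − 541) / (log₂ 6 − log₂ 5) = 23 / (2.5850 − 2.3219) = 87.441 ms/bit
  a = 541 − 87.441 × 2.3219 = 337.968 ms
Then RT(32) = 337.968 + 87.441 × log₂ 32 = 337.968 + 87.441 × 5 ≈ 775.173 ms.

775.2 ms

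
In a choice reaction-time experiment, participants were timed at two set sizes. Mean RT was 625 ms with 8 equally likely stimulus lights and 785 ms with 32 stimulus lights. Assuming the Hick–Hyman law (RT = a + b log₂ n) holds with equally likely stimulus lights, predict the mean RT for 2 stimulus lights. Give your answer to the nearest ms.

With log₂ n on the abscissa the relation is linear; from the two conditions:
  b = (785 − 625) / (log₂ 32 − log₂ 8) = 160 / (5 − 3) = 80 ms/bit
  a = 625 − 80 × 3 = 385 ms
Then RT(2) = 385 + 80 × log₂ 2 = 385 + 80 × 1 ≈ 465.000 ms.

465 ms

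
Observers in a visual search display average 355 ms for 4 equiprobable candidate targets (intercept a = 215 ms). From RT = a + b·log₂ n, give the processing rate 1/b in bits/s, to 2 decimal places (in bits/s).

14.29 bits/s

b = (355 − 215)/log₂ 4 = 140/2 = 70.000 ms per bit = 0.07000 s/bit; the reciprocal is 14.286 bits/s.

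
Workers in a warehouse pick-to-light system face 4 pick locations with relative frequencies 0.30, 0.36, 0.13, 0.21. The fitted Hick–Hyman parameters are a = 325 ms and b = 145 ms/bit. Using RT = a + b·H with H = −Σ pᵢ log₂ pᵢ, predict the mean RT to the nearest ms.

602 ms

Entropy contributions −pᵢ log₂ pᵢ: 0.5211, 0.5306, 0.3826, 0.4728; sum H = 1.9072 bits.
RT = a + bH = 325 + 145·1.9072 = 601.54 ms.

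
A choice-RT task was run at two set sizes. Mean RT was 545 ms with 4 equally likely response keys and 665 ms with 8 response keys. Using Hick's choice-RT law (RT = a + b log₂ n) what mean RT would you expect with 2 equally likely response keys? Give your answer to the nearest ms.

425 ms

RT is linear in log₂ n, so two points fix the line:
  b = (665 − 545) / (log₂ 8 − log₂ 4) = 120 / (3 − 2) = 120 ms/bit
  a = 545 − 120 × 2 = 305 ms
Then RT(2) = 305 + 120 × log₂ 2 = 305 + 120 × 1 ≈ 425.000 ms.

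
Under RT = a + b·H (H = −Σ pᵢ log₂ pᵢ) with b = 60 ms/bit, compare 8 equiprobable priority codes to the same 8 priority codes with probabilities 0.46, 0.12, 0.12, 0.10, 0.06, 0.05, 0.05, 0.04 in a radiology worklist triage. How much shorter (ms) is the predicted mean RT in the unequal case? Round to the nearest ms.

The RT saving is b·ΔH. Equiprobable H₀ = log₂(8) = 3.0000 bits; with the given probabilities H = 2.4431 bits.
b·(H₀ − H) = 60 × (3.0000 − 2.4431) = 33.41 ms.

33 ms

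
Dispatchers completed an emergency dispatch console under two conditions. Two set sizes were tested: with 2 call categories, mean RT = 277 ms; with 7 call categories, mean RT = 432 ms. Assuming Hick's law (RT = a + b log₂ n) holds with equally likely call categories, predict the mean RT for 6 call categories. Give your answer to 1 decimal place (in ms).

Fit slope and intercept:
  b = (432 − 277) / (log₂ 7 − log₂ 2) = 155 / (2.8074 − 1) = 85.761 ms/bit
  a = 277 − 85.761 × 1 = 191.239 ms
Then RT(6) = 191.239 + 85.761 × log₂ 6 = 191.239 + 85.761 × 2.5850 ≈ 412.927 ms.

412.9 ms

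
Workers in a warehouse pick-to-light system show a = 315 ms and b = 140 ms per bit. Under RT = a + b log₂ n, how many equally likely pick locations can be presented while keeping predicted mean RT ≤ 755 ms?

140·log₂ n ≤ 755 − 315 = 440, giving log₂ n ≤ 3.1429 and n ≤ 8.833. The largest whole number is 8.

8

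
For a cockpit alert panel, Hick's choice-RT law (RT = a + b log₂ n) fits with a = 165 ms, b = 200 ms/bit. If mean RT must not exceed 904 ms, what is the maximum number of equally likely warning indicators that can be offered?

Information budget: (904 − 165)/200 = 3.6950 bits, so n ≤ 2^3.6950 = 12.951 → at most 12.

12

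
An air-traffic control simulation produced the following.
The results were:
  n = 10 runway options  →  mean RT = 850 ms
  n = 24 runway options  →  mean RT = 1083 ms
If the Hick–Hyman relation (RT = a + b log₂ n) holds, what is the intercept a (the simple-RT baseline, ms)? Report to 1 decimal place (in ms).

Slope: b = (1083 − 850) / (log₂ 24 − log₂ 10) = 233/1.2630 = 184.476 ms/bit.
a = RT₁ − b·log₂ n₁ = 850 − 184.476 × 3.3219 = 237.183 ms.

237.2 ms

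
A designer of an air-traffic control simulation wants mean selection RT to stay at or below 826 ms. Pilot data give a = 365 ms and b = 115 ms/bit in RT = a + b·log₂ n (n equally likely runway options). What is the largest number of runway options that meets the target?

Set 365 + 115·log₂ n ≤ 826 → log₂ n ≤ (826 − 365)/115 = 4.0087.
So n ≤ 2^4.0087 = 16.097; the largest integer n is 16.

16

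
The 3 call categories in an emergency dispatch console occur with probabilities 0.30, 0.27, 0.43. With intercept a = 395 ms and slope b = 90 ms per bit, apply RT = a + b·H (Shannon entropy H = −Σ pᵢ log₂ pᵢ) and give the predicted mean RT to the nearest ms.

535 ms

H = 0.30·log₂(1/0.30) + 0.27·log₂(1/0.27) + 0.43·log₂(1/0.43) = 1.5547 bits.
RT = 395 + 90 × 1.5547 = 534.92 ms.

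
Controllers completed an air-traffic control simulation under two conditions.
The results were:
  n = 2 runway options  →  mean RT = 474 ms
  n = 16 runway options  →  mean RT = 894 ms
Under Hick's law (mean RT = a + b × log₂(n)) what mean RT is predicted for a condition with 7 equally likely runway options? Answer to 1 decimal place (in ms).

727.0 ms

Fit slope and intercept:
  b = (894 − 474) / (log₂ 16 − log₂ 2) = 420 / (4 − 1) = 140.000 ms/bit
  a = 474 − 140.000 × 1 = 334.000 ms
Then RT(7) = 334.000 + 140.000 × log₂ 7 = 334.000 + 140.000 × 2.8074 ≈ 727.030 ms.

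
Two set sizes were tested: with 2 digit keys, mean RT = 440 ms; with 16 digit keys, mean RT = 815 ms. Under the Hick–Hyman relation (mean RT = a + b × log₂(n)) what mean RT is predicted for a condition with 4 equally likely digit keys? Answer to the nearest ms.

565 ms

Solve the two-equation system in a and b:
  b = (815 − 440) / (log₂ 16 − log₂ 2) = 375 / (4 − 1) = 125 ms/bit
  a = 440 − 125 × 1 = 315 ms
Then RT(4) = 315 + 125 × log₂ 4 = 315 + 125 × 2 ≈ 565.000 ms.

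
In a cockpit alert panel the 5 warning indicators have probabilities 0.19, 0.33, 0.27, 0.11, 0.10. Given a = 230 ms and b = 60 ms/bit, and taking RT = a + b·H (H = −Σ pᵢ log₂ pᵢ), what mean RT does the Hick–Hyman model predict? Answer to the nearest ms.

361 ms

H = 0.19·log₂(1/0.19) + 0.33·log₂(1/0.33) + 0.27·log₂(1/0.27) + 0.11·log₂(1/0.11) + 0.10·log₂(1/0.10) = 2.1755 bits.
RT = 230 + 60 × 2.1755 = 360.53 ms.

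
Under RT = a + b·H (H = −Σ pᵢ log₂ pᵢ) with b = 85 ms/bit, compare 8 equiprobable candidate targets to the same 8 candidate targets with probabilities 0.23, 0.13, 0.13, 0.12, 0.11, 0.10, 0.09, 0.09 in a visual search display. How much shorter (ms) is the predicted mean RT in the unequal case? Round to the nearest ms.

6 ms

Equiprobable entropy H₀ = log₂ 8 = 3.0000 bits.
Skewed entropy H = −Σ pᵢ log₂ pᵢ = 2.9278 bits.
ΔRT = b·(H₀ − H) = 85 × 0.0722 = 6.14 ms.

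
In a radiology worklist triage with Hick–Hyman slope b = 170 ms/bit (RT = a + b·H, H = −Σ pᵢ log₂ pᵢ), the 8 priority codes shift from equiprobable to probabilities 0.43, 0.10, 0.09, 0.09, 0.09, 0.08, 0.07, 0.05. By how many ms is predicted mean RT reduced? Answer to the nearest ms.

73 ms

Equiprobable entropy H₀ = log₂ 8 = 3.0000 bits.
Skewed entropy H = −Σ pᵢ log₂ pᵢ = 2.5699 bits.
ΔRT = b·(H₀ − H) = 170 × 0.4301 = 73.12 ms.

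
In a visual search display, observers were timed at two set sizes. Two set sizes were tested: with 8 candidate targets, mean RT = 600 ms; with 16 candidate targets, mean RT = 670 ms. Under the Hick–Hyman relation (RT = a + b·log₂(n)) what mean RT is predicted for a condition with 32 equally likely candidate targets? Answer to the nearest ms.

740 ms

Solve the two-equation system in a and b:
  b = (670 − 600) / (log₂ 16 − log₂ 8) = 70 / (4 − 3) = 70 ms/bit
  a = 600 − 70 × 3 = 390 ms
Then RT(32) = 390 + 70 × log₂ 32 = 390 + 70 × 5 ≈ 740.000 ms.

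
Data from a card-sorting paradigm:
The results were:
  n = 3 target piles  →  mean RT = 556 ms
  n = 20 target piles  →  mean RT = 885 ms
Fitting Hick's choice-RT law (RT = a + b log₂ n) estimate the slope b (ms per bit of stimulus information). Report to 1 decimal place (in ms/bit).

Slope: b = (885 − 556) / (log₂ 20 − log₂ 3) = 329/2.7370 = 120.206 ms/bit.

120.2 ms/bit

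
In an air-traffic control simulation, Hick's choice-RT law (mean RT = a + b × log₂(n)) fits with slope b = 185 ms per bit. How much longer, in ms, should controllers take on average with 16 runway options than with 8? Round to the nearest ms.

185 ms

ΔRT = (a + b log₂ n₂) − (a + b log₂ n₁) = b·(log₂ n₂ − log₂ n₁).
log₂(16) − log₂(8) = log₂(16/8) = log₂(2) = 1.
ΔRT = 185 × 1.0000 = 185.000 ms.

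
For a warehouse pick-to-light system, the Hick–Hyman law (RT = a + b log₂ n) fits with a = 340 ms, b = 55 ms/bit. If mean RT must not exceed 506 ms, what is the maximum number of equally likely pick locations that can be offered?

Information budget: (506 − 340)/55 = 3.0182 bits, so n ≤ 2^3.0182 = 8.101 → at most 8.

8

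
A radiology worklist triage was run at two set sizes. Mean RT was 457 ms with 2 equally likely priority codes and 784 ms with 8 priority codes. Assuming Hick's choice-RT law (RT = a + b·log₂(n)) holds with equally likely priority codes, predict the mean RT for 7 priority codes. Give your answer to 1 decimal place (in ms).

752.5 ms

RT is linear in log₂ n, so two points fix the line:
  b = (784 − 457) / (log₂ 8 − log₂ 2) = 327 / (3 − 1) = 163.500 ms/bit
  a = 457 − 163.500 × 1 = 293.500 ms
Then RT(7) = 293.500 + 163.500 × log₂ 7 = 293.500 + 163.500 × 2.8074 ≈ 752.503 ms.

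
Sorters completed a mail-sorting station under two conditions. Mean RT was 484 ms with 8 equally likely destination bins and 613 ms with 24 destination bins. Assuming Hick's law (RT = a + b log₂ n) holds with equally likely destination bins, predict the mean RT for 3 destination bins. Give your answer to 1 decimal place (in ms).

368.8 ms

With log₂ n on the abscissa the relation is linear; from the two conditions:
  b = (613 − 484) / (log₂ 24 − log₂ 8) = 129 / (4.5850 − 3) = 81.390 ms/bit
  a = 484 − 81.390 × 3 = 239.830 ms
Then RT(3) = 239.830 + 81.390 × log₂ 3 = 239.830 + 81.390 × 1.5850 ≈ 368.830 ms.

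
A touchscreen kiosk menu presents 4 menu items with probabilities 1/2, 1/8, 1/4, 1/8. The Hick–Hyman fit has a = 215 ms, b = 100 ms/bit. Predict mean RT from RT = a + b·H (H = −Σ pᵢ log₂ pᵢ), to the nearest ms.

H = −Σ pᵢ log₂ pᵢ = 0.5·1 + 0.125·3 + 0.25·2 + 0.125·3 = 1.750 bits.
RT = 215 + 100 × 1.750 = 390.00 ms.

390 ms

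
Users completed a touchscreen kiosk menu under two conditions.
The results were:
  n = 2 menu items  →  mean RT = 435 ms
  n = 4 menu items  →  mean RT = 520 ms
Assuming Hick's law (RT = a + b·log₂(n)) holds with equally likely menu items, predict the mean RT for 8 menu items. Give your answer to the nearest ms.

RT is linear in log₂ n, so two points fix the line:
  b = (520 − 435) / (log₂ 4 − log₂ 2) = 85 / (2 − 1) = 85 ms/bit
  a = 435 − 85 × 1 = 350 ms
Then RT(8) = 350 + 85 × log₂ 8 = 350 + 85 × 3 ≈ 605.000 ms.

605 ms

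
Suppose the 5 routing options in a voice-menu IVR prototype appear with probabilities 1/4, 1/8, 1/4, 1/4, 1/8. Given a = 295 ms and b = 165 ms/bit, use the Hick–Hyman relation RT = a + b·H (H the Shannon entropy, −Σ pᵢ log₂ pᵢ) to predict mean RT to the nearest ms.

H = −Σ pᵢ log₂ pᵢ = 0.25·2 + 0.125·3 + 0.25·2 + 0.25·2 + 0.125·3 = 2.250 bits.
RT = 295 + 165 × 2.250 = 666.25 ms.

666 ms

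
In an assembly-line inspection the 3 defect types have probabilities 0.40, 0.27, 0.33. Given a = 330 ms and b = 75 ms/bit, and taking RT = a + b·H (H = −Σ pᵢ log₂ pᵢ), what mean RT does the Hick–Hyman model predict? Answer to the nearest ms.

H = 0.40·log₂(1/0.40) + 0.27·log₂(1/0.27) + 0.33·log₂(1/0.33) = 1.5666 bits.
RT = 330 + 75 × 1.5666 = 447.50 ms.

447 ms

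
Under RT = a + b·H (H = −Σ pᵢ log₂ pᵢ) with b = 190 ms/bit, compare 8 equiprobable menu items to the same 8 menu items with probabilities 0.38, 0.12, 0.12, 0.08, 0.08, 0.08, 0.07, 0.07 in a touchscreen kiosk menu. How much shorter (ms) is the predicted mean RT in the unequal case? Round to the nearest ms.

62 ms

The RT saving is b·ΔH. Equiprobable H₀ = log₂(8) = 3.0000 bits; with the given probabilities H = 2.6762 bits.
b·(H₀ − H) = 190 × (3.0000 − 2.6762) = 61.52 ms.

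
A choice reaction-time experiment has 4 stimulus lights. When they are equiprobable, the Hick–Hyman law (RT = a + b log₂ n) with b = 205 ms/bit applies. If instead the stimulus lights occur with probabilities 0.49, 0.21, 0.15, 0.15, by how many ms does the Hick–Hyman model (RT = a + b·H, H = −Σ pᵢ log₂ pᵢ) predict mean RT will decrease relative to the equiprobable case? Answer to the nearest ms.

41 ms

Equiprobable entropy H₀ = log₂ 4 = 2.0000 bits.
Skewed entropy H = −Σ pᵢ log₂ pᵢ = 1.7982 bits.
ΔRT = b·(H₀ − H) = 205 × 0.2018 = 41.37 ms.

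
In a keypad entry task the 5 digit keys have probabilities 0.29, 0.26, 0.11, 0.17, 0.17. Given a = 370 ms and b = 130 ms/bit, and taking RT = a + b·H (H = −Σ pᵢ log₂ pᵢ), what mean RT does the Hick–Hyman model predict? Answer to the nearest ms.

662 ms

Entropy contributions −pᵢ log₂ pᵢ: 0.5179, 0.5053, 0.3503, 0.4346, 0.4346; sum H = 2.2427 bits.
RT = a + bH = 370 + 130·2.2427 = 661.54 ms.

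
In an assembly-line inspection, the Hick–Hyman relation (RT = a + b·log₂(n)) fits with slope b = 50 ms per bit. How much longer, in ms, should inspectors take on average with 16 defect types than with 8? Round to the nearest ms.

The intercept a cancels: ΔRT = b·(log₂ n₂ − log₂ n₁) = b·log₂(n₂/n₁).
log₂(16) − log₂(8) = log₂(16/8) = log₂(2) = 1.
ΔRT = 50 × 1.0000 = 50.000 ms.

50 ms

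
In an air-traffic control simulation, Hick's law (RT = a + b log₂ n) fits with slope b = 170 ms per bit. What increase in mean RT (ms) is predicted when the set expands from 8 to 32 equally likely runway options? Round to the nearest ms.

340 ms

The intercept a cancels: ΔRT = b·(log₂ n₂ − log₂ n₁) = b·log₂(n₂/n₁).
log₂(32) − log₂(8) = log₂(32/8) = log₂(4) = 2.
ΔRT = 170 × 2.0000 = 340.000 ms.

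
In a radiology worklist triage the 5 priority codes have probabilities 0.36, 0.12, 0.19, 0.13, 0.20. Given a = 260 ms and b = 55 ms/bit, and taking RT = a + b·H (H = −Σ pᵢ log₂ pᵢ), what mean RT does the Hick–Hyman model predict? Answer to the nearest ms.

H = 0.36·log₂(1/0.36) + 0.12·log₂(1/0.12) + 0.19·log₂(1/0.19) + 0.13·log₂(1/0.13) + 0.20·log₂(1/0.20) = 2.1999 bits.
RT = 260 + 55 × 2.1999 = 381.00 ms.

381 ms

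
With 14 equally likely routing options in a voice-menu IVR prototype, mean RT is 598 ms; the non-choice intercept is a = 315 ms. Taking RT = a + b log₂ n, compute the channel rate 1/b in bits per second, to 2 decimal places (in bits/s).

13.45 bits/s

Choice component = 598 − 315 = 283 ms over log₂(14) = 3.8074 bits.
b = 283 / 3.8074 = 74.330 ms/bit, so 1/b = 13.454 bits/s.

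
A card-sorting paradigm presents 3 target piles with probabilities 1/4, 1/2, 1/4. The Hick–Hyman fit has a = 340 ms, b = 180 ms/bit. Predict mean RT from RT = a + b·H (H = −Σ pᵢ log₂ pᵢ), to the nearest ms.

Each term −pᵢ log₂ pᵢ: 0.25·2 + 0.5·1 + 0.25·2; summed, H = 1.500 bits.
Mean RT = a + bH = 340 + 180·1.500 = 610.00 ms.

610 ms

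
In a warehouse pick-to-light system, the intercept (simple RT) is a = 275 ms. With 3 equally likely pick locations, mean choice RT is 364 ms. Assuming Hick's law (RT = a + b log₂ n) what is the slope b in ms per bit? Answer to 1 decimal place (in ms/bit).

3 alternatives carry log₂ 3 = 1.5850 bits; the choice cost is 364 − 275 = 89 ms, so b = 89/1.5850 = 56.153 ms/bit.

56.2 ms/bit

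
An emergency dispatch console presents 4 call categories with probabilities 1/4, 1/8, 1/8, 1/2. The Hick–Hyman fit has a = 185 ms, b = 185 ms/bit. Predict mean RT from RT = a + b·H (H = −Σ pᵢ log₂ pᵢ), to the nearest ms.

509 ms

H = −Σ pᵢ log₂ pᵢ = 0.25·2 + 0.125·3 + 0.125·3 + 0.5·1 = 1.750 bits.
RT = 185 + 185 × 1.750 = 508.75 ms.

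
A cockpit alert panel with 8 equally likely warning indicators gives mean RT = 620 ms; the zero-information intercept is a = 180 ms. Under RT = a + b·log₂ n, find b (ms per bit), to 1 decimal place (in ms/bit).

b = (620 − 180) / log₂(8) = 440 / 3 = 146.667 ms/bit.

146.7 ms/bit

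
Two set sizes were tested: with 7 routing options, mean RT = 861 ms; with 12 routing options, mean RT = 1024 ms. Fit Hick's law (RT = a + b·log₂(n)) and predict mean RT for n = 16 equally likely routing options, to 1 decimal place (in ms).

1111.0 ms

RT is linear in log₂ n, so two points fix the line:
  b = (1024 − 861) / (log₂ 12 − log₂ 7) = 163 / (3.5850 − 2.8074) = 209.617 ms/bit
  a = 861 − 209.617 × 2.8074 = 272.530 ms
Then RT(16) = 272.530 + 209.617 × log₂ 16 = 272.530 + 209.617 × 4 ≈ 1110.999 ms.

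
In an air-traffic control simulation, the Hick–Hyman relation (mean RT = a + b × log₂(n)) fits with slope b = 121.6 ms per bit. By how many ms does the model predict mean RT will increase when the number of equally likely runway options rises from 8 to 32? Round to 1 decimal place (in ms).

Only the slope matters, since a is common to both: ΔRT = b·log₂(n₂/n₁).
log₂(32) − log₂(8) = log₂(32/8) = log₂(4) = 2.
ΔRT = 121.6 × 2.0000 = 243.200 ms.

243.2 ms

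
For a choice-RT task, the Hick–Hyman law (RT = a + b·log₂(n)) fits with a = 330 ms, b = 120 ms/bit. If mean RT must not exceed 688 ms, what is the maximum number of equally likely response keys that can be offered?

7

Set 330 + 120·log₂ n ≤ 688 → log₂ n ≤ (688 − 330)/120 = 2.9833.
So n ≤ 2^2.9833 = 7.908; the largest integer n is 7.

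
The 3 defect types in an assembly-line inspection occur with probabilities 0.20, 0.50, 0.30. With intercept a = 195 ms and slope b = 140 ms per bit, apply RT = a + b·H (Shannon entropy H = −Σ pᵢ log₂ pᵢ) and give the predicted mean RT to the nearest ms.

Entropy contributions −pᵢ log₂ pᵢ: 0.4644, 0.5000, 0.5211; sum H = 1.4855 bits.
RT = a + bH = 195 + 140·1.4855 = 402.97 ms.

403 ms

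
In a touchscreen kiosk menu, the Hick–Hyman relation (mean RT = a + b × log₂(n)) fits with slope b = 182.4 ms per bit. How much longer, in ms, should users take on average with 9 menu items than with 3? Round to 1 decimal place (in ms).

The intercept a cancels: ΔRT = b·(log₂ n₂ − log₂ n₁) = b·log₂(n₂/n₁).
log₂(9) − log₂(3) = 3.1699 − 1.5850 = 1.5850.
ΔRT = 182.4 × 1.5850 = 289.097 ms.

289.1 ms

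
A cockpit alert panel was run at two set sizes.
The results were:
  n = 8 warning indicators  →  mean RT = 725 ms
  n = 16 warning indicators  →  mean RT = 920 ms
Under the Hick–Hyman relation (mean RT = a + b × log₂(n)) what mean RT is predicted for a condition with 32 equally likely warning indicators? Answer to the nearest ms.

1115 ms

RT is linear in log₂ n, so two points fix the line:
  b = (920 − 725) / (log₂ 16 − log₂ 8) = 195 / (4 − 3) = 195 ms/bit
  a = 725 − 195 × 3 = 140 ms
Then RT(32) = 140 + 195 × log₂ 32 = 140 + 195 × 5 ≈ 1115.000 ms.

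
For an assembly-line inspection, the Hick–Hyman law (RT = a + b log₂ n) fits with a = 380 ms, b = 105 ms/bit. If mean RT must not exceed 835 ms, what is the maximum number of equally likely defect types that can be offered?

Set 380 + 105·log₂ n ≤ 835 → log₂ n ≤ (835 − 380)/105 = 4.3333.
So n ≤ 2^4.3333 = 20.159; the largest integer n is 20.

20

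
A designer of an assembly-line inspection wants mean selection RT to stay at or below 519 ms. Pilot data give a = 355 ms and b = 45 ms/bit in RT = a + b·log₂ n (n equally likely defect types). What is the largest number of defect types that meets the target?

45·log₂ n ≤ 519 − 355 = 164, giving log₂ n ≤ 3.6444 and n ≤ 12.505. The largest whole number is 12.

12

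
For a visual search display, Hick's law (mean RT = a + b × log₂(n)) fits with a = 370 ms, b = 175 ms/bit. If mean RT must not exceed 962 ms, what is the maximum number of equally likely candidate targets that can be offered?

Set 370 + 175·log₂ n ≤ 962 → log₂ n ≤ (962 − 370)/175 = 3.3829.
So n ≤ 2^3.3829 = 10.431; the largest integer n is 10.

10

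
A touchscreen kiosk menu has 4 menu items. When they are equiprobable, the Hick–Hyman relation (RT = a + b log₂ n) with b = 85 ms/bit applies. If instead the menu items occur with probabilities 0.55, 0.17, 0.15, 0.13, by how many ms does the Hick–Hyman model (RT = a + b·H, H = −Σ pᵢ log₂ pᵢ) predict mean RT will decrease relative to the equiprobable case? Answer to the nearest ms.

25 ms

The RT saving is b·ΔH. Equiprobable H₀ = log₂(4) = 2.0000 bits; with the given probabilities H = 1.7021 bits.
b·(H₀ − H) = 85 × (2.0000 − 1.7021) = 25.32 ms.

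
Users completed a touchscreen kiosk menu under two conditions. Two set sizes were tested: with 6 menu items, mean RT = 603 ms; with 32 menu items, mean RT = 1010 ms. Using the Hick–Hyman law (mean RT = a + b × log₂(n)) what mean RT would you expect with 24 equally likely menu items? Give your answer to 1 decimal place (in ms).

RT is linear in log₂ n, so two points fix the line:
  b = (1010 − 603) / (log₂ 32 − log₂ 6) = 407 / (5 − 2.5850) = 168.527 ms/bit
  a = 603 − 168.527 × 2.5850 = 167.363 ms
Then RT(24) = 167.363 + 168.527 × log₂ 24 = 167.363 + 168.527 × 4.5850 ≈ 940.055 ms.

940.1 ms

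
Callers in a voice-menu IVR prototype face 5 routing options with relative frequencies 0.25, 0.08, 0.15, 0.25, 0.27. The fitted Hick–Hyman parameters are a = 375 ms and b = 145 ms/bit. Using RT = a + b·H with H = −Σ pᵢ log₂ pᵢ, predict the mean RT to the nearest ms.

696 ms

Entropy contributions −pᵢ log₂ pᵢ: 0.5000, 0.2915, 0.4105, 0.5000, 0.5100; sum H = 2.2121 bits.
RT = a + bH = 375 + 145·2.2121 = 695.75 ms.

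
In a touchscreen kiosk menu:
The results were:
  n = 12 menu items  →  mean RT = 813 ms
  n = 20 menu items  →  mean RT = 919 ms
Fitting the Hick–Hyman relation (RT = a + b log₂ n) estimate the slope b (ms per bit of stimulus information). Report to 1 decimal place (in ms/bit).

143.8 ms/bit

The slope on a log₂ axis is (919 − 813) / (4.3219 − 3.5850) = 143.833 ms/bit.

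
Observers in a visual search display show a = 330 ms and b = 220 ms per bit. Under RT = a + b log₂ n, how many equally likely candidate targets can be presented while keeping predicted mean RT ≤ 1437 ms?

Information budget: (1437 − 330)/220 = 5.0318 bits, so n ≤ 2^5.0318 = 32.714 → at most 32.

32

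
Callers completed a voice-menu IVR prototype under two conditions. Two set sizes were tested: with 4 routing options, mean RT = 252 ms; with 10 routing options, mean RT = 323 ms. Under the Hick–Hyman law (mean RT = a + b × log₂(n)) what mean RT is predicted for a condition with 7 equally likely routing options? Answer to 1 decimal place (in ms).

295.4 ms

RT is linear in log₂ n, so two points fix the line:
  b = (323 − 252) / (log₂ 10 − log₂ 4) = 71 / (3.3219 − 2) = 53.709 ms/bit
  a = 252 − 53.709 × 2 = 144.581 ms
Then RT(7) = 144.581 + 53.709 × log₂ 7 = 144.581 + 53.709 × 2.8074 ≈ 295.363 ms.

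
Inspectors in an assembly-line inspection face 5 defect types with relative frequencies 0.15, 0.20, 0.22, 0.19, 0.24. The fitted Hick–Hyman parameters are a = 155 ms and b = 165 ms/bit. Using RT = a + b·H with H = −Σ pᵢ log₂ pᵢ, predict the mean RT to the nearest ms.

H = 0.15·log₂(1/0.15) + 0.20·log₂(1/0.20) + 0.22·log₂(1/0.22) + 0.19·log₂(1/0.19) + 0.24·log₂(1/0.24) = 2.3049 bits.
RT = 155 + 165 × 2.3049 = 535.30 ms.

535 ms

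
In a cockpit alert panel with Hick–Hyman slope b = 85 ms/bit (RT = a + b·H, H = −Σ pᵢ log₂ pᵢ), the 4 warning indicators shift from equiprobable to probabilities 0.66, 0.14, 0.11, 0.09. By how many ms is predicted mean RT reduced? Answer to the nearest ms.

Equiprobable entropy H₀ = log₂ 4 = 2.0000 bits.
Skewed entropy H = −Σ pᵢ log₂ pᵢ = 1.4557 bits.
ΔRT = b·(H₀ − H) = 85 × 0.5443 = 46.27 ms.

46 ms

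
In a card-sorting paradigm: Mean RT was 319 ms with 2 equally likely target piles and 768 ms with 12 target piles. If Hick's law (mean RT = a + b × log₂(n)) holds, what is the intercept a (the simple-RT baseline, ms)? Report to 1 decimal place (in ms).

b = (RT₂ − RT₁)/(log₂ n₂ − log₂ n₁) = (768 − 319)/(3.5850 − 1) = 173.697 ms/bit.
Intercept: a = 319 − 173.697·log₂(2) = 145.303 ms.

145.3 ms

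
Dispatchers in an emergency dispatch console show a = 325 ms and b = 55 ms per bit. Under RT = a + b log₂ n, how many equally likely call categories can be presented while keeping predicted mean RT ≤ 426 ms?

3

Information budget: (426 − 325)/55 = 1.8364 bits, so n ≤ 2^1.8364 = 3.571 → at most 3.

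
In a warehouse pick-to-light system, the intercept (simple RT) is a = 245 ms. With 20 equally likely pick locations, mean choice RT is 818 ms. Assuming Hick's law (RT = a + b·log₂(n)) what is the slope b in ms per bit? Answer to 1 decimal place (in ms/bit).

132.6 ms/bit

log₂(20) = 4.3219 bits.
b = (RT − a)/log₂ n = (818 − 245) / 4.3219 = 132.580 ms/bit.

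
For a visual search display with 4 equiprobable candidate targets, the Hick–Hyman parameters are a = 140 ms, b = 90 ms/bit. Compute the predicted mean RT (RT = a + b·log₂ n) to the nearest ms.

log₂(4) = 2 bits, so RT = 140 + 90 × 2 ≈ 320.000 ms.

320 ms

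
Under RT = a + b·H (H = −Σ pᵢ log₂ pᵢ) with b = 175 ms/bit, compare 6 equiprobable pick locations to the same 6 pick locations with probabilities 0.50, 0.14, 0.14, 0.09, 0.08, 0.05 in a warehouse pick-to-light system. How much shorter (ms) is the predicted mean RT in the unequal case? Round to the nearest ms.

82 ms

The RT saving is b·ΔH. Equiprobable H₀ = log₂(6) = 2.5850 bits; with the given probabilities H = 2.1145 bits.
b·(H₀ − H) = 175 × (2.5850 − 2.1145) = 82.33 ms.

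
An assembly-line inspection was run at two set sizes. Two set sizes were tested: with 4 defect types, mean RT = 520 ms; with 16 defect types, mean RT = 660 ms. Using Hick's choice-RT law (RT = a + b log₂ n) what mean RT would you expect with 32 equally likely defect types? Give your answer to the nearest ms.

730 ms

Fit slope and intercept:
  b = (660 − 520) / (log₂ 16 − log₂ 4) = 140 / (4 − 2) = 70 ms/bit
  a = 520 − 70 × 2 = 380 ms
Then RT(32) = 380 + 70 × log₂ 32 = 380 + 70 × 5 ≈ 730.000 ms.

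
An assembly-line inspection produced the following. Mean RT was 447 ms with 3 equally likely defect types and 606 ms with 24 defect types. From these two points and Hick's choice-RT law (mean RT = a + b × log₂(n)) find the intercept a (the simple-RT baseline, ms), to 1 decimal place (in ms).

363.0 ms

Slope: b = (606 − 447) / (log₂ 24 − log₂ 3) = 159/3.0000 = 53.000 ms/bit.
a = RT₁ − b·log₂ n₁ = 447 − 53.000 × 1.5850 = 362.997 ms.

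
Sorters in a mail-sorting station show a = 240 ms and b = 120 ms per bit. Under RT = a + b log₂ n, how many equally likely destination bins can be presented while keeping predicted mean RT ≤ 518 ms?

4

Information budget: (518 − 240)/120 = 2.3167 bits, so n ≤ 2^2.3167 = 4.982 → at most 4.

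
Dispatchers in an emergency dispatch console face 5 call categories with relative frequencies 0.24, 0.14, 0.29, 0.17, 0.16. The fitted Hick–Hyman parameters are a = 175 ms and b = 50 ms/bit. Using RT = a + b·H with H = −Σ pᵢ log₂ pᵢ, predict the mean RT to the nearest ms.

Entropy contributions −pᵢ log₂ pᵢ: 0.4941, 0.3971, 0.5179, 0.4346, 0.4230; sum H = 2.2668 bits.
RT = a + bH = 175 + 50·2.2668 = 288.34 ms.

288 ms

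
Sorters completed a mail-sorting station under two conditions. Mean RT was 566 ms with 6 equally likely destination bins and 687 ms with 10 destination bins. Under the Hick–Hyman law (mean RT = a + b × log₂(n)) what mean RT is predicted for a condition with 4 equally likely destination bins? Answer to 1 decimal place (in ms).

470.0 ms

Fit slope and intercept:
  b = (687 − 566) / (log₂ 10 − log₂ 6) = 121 / (3.3219 − 2.5850) = 164.187 ms/bit
  a = 566 − 164.187 × 2.5850 = 141.583 ms
Then RT(4) = 141.583 + 164.187 × log₂ 4 = 141.583 + 164.187 × 2 ≈ 469.957 ms.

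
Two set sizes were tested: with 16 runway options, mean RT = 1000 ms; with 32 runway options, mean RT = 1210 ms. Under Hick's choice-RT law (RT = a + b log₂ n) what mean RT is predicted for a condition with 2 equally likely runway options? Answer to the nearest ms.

Fit slope and intercept:
  b = (1210 − 1000) / (log₂ 32 − log₂ 16) = 210 / (5 − 4) = 210 ms/bit
  a = 1000 − 210 × 4 = 160 ms
Then RT(2) = 160 + 210 × log₂ 2 = 160 + 210 × 1 ≈ 370.000 ms.

370 ms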